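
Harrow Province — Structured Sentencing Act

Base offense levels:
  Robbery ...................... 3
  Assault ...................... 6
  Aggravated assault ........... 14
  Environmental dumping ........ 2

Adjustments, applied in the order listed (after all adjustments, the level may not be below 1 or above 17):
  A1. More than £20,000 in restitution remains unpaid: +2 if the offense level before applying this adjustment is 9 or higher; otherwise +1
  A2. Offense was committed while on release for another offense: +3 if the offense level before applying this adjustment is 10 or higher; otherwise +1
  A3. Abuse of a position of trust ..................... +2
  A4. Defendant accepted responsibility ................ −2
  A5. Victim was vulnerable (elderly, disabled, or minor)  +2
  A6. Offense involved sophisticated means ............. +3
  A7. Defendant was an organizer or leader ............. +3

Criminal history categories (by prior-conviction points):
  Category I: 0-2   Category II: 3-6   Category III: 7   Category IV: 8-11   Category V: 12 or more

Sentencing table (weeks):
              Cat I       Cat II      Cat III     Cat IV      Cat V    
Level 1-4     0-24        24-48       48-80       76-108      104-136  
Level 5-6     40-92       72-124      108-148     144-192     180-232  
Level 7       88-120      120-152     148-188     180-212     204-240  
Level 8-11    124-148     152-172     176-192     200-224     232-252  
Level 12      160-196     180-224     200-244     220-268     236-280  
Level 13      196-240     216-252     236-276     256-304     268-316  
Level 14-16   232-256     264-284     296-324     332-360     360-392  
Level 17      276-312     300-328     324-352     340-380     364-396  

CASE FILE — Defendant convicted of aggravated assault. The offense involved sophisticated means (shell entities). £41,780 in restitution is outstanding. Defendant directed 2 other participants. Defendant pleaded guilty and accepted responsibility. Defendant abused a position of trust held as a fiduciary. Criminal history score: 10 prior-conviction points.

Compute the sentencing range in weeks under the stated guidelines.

Base offense level for aggravated assault: 14.
A1 applies (level before this adjustment is 14 ≥ 9, so +2): 14 + 2 = 16.
A3 applies: 16 + 2 = 18.
A4 applies: 18 − 2 = 16.
A5 does not apply.
A6 applies: 16 + 3 = 19.
A7 applies: 19 + 3 = 22.
Level 22 exceeds the maximum of 17; capped at 17.
Final offense level: 17.
Criminal history: 10 prior points → Category IV (8-11).
Level 17 falls in the 17 band.
Grid: Level 17 × Category IV = 340-380 weeks.

340-380 weeks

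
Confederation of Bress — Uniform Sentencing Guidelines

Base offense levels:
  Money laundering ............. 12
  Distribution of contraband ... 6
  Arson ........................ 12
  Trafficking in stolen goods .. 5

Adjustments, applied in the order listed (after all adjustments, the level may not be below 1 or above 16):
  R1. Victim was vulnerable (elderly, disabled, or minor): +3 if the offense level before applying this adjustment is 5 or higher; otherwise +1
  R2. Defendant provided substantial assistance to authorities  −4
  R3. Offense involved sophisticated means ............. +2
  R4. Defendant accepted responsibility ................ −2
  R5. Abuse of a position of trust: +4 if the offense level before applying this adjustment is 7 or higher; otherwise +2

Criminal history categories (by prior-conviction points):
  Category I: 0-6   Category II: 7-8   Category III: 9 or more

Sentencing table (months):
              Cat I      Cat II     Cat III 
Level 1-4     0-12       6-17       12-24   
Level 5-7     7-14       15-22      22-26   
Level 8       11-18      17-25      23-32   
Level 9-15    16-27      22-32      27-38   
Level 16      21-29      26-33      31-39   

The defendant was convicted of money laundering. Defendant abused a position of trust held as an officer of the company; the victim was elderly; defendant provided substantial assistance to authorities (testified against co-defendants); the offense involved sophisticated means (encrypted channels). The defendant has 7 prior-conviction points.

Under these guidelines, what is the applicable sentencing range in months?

Base offense level for money laundering: 12.
R1 applies (level before this adjustment is 12 ≥ 5, so +3): 12 + 3 = 15.
R2 applies: 15 − 4 = 11.
R3 applies: 11 + 2 = 13.
R5 applies (level before this adjustment is 13 ≥ 7, so +4): 13 + 4 = 17.
Level 17 exceeds the maximum of 16; capped at 16.
Final offense level: 16.
Criminal history: 7 prior points → Category II (7-8).
Level 16 falls in the 16 band.
Grid: Level 16 × Category II = 26-33 months.

26-33 months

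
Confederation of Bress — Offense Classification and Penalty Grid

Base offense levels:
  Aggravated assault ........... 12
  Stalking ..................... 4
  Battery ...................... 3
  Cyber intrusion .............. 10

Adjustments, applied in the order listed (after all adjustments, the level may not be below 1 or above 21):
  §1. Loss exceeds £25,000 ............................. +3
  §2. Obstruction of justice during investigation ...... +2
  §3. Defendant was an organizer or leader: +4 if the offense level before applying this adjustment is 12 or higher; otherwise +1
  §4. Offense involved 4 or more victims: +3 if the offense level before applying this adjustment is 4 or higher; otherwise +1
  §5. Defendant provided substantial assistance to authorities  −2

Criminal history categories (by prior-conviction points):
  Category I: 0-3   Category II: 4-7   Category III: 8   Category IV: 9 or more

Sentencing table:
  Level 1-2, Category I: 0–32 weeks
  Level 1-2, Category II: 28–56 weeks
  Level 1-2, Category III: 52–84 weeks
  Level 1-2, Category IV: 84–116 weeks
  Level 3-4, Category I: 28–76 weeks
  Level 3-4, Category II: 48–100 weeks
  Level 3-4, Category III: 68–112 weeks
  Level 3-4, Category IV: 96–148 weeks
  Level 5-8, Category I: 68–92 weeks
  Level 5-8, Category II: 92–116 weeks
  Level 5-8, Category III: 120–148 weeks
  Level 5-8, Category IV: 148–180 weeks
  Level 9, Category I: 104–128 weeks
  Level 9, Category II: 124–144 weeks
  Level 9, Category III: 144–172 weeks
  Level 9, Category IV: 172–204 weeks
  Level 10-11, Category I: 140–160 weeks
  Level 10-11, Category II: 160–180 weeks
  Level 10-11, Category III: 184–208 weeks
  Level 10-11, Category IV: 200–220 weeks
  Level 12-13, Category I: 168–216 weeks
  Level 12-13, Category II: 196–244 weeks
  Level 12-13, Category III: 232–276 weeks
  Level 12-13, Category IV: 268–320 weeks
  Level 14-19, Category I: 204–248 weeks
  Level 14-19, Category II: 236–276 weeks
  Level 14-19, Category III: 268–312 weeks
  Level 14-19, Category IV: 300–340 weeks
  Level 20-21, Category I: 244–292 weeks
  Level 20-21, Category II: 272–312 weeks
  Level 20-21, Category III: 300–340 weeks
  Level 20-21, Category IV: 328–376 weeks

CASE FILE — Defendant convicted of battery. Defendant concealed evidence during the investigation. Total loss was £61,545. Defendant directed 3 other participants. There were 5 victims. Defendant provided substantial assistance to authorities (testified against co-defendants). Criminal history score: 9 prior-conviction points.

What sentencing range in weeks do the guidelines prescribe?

200-220 weeks

Base offense level for battery: 3.
§1 applies: 3 + 3 = 6.
§2 applies: 6 + 2 = 8.
§3 applies (level before this adjustment is 8 < 12, so +1): 8 + 1 = 9.
§4 applies (level before this adjustment is 9 ≥ 4, so +3): 9 + 3 = 12.
§5 applies: 12 − 2 = 10.
Final offense level: 10.
Criminal history: 9 prior points → Category IV (9+).
Level 10 falls in the 10-11 band.
Grid: Level 10-11 × Category IV = 200-220 weeks.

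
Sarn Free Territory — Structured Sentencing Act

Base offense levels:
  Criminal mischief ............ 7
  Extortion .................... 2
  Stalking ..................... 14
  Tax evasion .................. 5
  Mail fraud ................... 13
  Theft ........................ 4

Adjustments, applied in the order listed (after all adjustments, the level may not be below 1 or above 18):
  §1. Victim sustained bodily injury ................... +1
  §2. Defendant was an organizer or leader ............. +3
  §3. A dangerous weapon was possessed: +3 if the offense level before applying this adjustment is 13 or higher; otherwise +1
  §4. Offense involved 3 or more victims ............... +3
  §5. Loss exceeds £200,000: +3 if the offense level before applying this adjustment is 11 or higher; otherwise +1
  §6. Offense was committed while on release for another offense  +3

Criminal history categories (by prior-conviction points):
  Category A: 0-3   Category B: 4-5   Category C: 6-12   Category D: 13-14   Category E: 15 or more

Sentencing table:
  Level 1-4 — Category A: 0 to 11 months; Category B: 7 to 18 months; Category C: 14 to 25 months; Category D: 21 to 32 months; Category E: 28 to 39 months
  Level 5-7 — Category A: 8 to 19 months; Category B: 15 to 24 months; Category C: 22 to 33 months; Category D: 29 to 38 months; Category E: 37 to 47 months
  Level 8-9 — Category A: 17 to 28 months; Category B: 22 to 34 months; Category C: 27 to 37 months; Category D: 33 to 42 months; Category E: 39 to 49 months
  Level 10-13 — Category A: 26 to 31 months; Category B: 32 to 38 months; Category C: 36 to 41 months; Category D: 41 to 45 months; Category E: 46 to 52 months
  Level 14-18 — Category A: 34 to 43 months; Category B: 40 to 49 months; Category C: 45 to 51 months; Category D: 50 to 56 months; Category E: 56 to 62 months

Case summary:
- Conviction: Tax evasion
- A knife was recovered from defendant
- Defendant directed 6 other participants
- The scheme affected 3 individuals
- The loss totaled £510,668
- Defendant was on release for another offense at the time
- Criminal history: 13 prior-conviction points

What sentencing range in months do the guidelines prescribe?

Base offense level for tax evasion: 5.
§2 applies: 5 + 3 = 8.
§3 applies (level before this adjustment is 8 < 13, so +1): 8 + 1 = 9.
§4 applies: 9 + 3 = 12.
§5 applies (level before this adjustment is 12 ≥ 11, so +3): 12 + 3 = 15.
§6 applies: 15 + 3 = 18.
Final offense level: 18.
Criminal history: 13 prior points → Category D (13-14).
Level 18 falls in the 14-18 band.
Grid: Level 14-18 × Category D = 50-56 months.

50-56 months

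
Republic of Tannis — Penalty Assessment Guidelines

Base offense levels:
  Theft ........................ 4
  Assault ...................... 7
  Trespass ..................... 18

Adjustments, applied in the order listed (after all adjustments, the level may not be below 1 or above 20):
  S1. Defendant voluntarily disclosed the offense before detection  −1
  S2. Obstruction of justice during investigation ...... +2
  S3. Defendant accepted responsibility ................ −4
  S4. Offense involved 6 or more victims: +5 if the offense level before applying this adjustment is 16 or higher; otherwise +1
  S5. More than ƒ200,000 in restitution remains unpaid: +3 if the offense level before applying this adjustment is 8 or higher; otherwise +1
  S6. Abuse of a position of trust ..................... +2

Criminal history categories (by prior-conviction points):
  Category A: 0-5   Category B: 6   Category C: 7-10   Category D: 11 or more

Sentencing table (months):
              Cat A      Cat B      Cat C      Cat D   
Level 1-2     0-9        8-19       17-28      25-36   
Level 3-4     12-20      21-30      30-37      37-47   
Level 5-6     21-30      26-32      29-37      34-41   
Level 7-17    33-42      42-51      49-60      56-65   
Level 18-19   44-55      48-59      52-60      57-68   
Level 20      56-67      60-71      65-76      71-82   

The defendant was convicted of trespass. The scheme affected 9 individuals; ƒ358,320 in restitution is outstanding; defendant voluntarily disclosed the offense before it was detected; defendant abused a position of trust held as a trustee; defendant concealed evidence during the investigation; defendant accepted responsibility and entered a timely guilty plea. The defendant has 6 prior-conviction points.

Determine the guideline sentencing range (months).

Base offense level for trespass: 18.
S1 applies: 18 − 1 = 17.
S2 applies: 17 + 2 = 19.
S3 applies: 19 − 4 = 15.
S4 applies (level before this adjustment is 15 < 16, so +1): 15 + 1 = 16.
S5 applies (level before this adjustment is 16 ≥ 8, so +3): 16 + 3 = 19.
S6 applies: 19 + 2 = 21.
Level 21 exceeds the maximum of 20; capped at 20.
Final offense level: 20.
Criminal history: 6 prior points → Category B (6).
Level 20 falls in the 20 band.
Grid: Level 20 × Category B = 60-71 months.

60-71 months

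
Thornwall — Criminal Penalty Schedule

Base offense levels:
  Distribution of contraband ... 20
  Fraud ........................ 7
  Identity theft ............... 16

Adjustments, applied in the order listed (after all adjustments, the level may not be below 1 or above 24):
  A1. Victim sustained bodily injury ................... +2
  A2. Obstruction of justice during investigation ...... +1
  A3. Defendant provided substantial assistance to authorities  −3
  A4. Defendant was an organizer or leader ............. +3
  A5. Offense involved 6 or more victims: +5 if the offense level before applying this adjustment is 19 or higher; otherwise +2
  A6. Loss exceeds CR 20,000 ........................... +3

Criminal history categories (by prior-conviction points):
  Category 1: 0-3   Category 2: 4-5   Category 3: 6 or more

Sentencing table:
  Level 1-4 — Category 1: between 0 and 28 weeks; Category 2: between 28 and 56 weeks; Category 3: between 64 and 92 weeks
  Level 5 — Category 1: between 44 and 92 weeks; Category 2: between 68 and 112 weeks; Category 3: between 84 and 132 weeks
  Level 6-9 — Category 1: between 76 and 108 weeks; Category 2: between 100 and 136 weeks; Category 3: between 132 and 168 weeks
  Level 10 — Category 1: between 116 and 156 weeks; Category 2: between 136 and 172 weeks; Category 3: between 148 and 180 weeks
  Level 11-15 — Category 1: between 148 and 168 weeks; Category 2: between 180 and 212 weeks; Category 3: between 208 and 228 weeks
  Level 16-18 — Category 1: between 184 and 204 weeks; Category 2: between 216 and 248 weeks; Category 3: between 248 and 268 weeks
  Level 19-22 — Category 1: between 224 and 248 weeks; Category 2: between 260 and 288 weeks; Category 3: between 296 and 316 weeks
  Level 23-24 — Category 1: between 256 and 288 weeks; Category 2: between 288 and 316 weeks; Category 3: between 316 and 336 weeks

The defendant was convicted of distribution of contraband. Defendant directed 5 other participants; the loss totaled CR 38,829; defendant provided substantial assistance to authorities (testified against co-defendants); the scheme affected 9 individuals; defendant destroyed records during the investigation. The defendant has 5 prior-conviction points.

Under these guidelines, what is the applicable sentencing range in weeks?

288-316 weeks

Base offense level for distribution of contraband: 20.
A1 does not apply.
A2 applies: 20 + 1 = 21.
A3 applies: 21 − 3 = 18.
A4 applies: 18 + 3 = 21.
A5 applies (level before this adjustment is 21 ≥ 19, so +5): 21 + 5 = 26.
A6 applies: 26 + 3 = 29.
Level 29 exceeds the maximum of 24; capped at 24.
Final offense level: 24.
Criminal history: 5 prior points → Category 2 (4-5).
Level 24 falls in the 23-24 band.
Grid: Level 23-24 × Category 2 = 288-316 weeks.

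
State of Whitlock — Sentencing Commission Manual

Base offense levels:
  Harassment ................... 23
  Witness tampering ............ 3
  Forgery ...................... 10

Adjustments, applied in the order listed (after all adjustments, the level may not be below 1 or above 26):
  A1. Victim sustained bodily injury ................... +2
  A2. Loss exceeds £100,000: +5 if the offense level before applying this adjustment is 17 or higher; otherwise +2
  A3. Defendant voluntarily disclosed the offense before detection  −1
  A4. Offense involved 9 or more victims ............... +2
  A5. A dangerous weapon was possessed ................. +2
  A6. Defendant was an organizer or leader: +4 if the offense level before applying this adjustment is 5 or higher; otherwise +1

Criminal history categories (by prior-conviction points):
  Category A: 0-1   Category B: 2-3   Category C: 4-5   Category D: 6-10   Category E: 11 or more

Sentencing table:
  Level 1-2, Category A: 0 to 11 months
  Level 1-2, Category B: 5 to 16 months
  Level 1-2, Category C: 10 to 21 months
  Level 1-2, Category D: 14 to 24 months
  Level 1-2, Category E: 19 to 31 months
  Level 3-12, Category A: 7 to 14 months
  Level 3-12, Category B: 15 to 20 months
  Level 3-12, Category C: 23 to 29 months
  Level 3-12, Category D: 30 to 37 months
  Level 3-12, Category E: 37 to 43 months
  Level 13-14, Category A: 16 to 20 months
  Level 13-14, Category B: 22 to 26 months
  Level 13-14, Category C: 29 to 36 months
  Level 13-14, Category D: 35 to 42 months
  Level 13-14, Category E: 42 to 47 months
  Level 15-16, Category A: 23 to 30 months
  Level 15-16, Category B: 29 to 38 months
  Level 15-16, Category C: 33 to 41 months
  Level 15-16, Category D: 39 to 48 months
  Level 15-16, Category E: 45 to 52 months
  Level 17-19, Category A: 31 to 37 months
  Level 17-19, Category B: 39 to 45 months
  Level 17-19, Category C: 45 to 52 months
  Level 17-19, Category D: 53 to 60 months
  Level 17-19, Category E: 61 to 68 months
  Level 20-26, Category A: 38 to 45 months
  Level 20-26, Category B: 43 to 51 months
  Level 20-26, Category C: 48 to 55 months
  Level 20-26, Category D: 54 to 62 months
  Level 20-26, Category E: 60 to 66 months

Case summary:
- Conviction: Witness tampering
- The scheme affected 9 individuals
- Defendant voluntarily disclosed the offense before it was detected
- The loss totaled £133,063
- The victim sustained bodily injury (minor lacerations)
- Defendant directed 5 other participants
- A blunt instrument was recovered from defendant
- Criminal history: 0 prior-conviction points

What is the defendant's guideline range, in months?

Base offense level for witness tampering: 3.
A1 applies: 3 + 2 = 5.
A2 applies (level before this adjustment is 5 < 17, so +2): 5 + 2 = 7.
A3 applies: 7 − 1 = 6.
A4 applies: 6 + 2 = 8.
A5 applies: 8 + 2 = 10.
A6 applies (level before this adjustment is 10 ≥ 5, so +4): 10 + 4 = 14.
Final offense level: 14.
Criminal history: 0 prior points → Category A (0-1).
Level 14 falls in the 13-14 band.
Grid: Level 13-14 × Category A = 16-20 months.

16-20 months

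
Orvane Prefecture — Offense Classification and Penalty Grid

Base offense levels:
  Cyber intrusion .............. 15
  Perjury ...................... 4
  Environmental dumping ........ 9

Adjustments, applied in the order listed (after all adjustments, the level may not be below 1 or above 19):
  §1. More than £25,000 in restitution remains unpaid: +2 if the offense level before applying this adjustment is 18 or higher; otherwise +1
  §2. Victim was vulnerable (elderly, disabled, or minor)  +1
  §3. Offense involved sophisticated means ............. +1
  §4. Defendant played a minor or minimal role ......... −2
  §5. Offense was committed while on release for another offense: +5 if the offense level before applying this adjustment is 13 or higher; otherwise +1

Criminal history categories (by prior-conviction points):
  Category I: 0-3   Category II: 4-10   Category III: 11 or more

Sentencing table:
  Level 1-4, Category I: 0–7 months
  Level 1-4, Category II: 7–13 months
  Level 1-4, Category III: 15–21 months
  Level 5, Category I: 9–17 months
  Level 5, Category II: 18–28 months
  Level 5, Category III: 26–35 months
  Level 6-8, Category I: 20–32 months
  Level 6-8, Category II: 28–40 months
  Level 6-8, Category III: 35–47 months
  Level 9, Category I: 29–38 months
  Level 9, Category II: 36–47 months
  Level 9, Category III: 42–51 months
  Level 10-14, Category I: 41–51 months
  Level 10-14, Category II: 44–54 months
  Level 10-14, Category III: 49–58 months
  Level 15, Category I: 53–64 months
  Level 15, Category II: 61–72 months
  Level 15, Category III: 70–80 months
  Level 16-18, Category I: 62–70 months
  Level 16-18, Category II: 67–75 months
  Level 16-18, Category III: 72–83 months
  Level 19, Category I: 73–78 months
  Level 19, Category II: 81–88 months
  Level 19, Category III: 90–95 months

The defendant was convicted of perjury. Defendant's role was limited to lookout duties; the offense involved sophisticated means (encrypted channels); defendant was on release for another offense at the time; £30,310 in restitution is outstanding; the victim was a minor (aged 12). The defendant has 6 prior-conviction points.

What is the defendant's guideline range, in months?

Base offense level for perjury: 4.
§1 applies (level before this adjustment is 4 < 18, so +1): 4 + 1 = 5.
§2 applies: 5 + 1 = 6.
§3 applies: 6 + 1 = 7.
§4 applies: 7 − 2 = 5.
§5 applies (level before this adjustment is 5 < 13, so +1): 5 + 1 = 6.
Final offense level: 6.
Criminal history: 6 prior points → Category II (4-10).
Level 6 falls in the 6-8 band.
Grid: Level 6-8 × Category II = 28-40 months.

28-40 months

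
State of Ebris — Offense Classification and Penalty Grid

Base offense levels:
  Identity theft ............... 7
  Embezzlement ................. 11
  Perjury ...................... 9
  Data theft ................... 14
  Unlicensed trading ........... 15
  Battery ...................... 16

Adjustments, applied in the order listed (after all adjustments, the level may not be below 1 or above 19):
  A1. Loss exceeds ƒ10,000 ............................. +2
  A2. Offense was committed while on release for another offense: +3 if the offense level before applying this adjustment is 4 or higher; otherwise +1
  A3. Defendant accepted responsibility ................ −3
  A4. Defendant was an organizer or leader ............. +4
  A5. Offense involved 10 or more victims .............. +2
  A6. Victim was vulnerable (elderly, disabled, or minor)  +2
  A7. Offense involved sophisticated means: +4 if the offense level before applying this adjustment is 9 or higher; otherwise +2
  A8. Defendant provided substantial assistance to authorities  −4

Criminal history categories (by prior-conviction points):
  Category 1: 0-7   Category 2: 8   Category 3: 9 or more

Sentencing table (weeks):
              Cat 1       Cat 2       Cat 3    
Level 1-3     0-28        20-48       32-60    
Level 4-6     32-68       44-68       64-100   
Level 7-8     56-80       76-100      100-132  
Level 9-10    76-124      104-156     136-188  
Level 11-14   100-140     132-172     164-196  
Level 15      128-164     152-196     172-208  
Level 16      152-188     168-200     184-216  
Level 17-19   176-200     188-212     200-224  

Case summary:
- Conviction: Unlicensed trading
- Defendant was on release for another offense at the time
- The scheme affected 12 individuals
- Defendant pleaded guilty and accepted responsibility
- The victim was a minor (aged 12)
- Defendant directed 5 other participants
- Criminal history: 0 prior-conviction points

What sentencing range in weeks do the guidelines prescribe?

176-200 weeks

Base offense level for unlicensed trading: 15.
A2 applies (level before this adjustment is 15 ≥ 4, so +3): 15 + 3 = 18.
A3 applies: 18 − 3 = 15.
A4 applies: 15 + 4 = 19.
A5 applies: 19 + 2 = 21.
A6 applies: 21 + 2 = 23.
Level 23 exceeds the maximum of 19; capped at 19.
Final offense level: 19.
Criminal history: 0 prior points → Category 1 (0-7).
Level 19 falls in the 17-19 band.
Grid: Level 17-19 × Category 1 = 176-200 weeks.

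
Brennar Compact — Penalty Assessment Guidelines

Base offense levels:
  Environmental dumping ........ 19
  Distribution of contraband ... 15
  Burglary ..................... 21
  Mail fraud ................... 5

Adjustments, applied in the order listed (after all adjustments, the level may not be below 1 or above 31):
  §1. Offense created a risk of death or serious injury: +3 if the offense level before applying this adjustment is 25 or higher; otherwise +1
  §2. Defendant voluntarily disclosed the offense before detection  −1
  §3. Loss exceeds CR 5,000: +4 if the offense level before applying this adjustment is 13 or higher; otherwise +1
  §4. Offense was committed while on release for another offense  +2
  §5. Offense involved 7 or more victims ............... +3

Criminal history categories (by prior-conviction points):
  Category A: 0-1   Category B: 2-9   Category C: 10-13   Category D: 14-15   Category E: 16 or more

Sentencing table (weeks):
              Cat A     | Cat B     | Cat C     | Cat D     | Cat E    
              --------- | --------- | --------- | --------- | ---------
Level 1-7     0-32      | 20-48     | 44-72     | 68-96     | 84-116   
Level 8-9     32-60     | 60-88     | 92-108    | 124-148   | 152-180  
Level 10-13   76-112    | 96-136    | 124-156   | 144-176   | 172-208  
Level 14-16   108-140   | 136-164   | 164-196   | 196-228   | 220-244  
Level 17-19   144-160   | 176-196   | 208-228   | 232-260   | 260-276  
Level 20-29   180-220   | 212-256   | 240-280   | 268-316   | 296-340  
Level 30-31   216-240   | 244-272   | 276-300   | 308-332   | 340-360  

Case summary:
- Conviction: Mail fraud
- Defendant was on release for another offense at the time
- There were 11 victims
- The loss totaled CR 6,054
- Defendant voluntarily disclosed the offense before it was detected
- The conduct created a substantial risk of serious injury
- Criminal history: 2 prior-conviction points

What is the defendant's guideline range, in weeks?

96-136 weeks

Base offense level for mail fraud: 5.
§1 applies (level before this adjustment is 5 < 25, so +1): 5 + 1 = 6.
§2 applies: 6 − 1 = 5.
§3 applies (level before this adjustment is 5 < 13, so +1): 5 + 1 = 6.
§4 applies: 6 + 2 = 8.
§5 applies: 8 + 3 = 11.
Final offense level: 11.
Criminal history: 2 prior points → Category B (2-9).
Level 11 falls in the 10-13 band.
Grid: Level 10-13 × Category B = 96-136 weeks.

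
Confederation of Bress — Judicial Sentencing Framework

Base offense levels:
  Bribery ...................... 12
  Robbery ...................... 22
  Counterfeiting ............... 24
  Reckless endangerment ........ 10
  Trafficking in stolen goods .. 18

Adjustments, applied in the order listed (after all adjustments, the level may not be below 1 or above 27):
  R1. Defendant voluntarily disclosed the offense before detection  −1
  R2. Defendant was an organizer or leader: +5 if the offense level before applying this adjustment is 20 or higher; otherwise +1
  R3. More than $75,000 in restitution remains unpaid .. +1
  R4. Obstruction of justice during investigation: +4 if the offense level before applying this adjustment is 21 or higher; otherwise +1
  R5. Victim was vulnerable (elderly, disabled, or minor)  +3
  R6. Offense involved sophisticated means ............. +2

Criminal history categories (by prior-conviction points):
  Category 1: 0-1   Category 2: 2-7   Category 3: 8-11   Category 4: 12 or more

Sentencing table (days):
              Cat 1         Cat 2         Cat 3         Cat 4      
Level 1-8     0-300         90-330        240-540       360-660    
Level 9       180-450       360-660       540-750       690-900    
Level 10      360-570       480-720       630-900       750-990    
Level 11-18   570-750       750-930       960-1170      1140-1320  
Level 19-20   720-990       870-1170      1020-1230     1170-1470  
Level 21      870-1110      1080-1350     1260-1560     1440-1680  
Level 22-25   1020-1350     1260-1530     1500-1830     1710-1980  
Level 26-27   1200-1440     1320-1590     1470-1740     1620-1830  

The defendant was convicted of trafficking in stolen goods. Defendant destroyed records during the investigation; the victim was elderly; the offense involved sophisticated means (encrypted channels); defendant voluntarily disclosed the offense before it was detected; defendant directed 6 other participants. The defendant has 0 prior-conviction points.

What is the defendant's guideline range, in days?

1020-1350 days

Base offense level for trafficking in stolen goods: 18.
R1 applies: 18 − 1 = 17.
R2 applies (level before this adjustment is 17 < 20, so +1): 17 + 1 = 18.
R4 applies (level before this adjustment is 18 < 21, so +1): 18 + 1 = 19.
R5 applies: 19 + 3 = 22.
R6 applies: 22 + 2 = 24.
Final offense level: 24.
Criminal history: 0 prior points → Category 1 (0-1).
Level 24 falls in the 22-25 band.
Grid: Level 22-25 × Category 1 = 1020-1350 days.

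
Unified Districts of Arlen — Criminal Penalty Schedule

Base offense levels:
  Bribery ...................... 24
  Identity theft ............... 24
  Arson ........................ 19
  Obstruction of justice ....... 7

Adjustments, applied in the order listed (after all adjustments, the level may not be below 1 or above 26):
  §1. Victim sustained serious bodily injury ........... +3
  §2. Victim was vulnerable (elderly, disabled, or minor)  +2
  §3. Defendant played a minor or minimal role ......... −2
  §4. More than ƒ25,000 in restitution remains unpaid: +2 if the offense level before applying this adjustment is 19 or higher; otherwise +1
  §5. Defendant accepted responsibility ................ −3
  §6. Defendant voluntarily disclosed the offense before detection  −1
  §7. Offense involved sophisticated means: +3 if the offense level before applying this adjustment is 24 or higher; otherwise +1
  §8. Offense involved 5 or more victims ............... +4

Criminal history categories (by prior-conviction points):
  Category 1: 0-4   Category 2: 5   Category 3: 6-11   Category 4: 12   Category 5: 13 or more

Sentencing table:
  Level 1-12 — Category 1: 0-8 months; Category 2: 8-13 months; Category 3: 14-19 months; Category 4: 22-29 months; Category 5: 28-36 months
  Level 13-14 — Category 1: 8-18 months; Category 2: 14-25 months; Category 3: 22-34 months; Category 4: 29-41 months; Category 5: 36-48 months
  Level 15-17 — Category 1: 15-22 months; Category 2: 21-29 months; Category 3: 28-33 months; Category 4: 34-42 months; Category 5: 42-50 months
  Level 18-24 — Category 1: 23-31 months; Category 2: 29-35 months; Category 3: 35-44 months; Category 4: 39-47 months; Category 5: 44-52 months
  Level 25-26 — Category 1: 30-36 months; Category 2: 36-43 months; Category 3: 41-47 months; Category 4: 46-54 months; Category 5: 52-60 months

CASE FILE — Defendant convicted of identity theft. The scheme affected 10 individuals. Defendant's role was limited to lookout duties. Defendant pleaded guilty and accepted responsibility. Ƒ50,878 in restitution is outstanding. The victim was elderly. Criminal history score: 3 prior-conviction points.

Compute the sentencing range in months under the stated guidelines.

30-36 months

Base offense level for identity theft: 24.
§2 applies: 24 + 2 = 26.
§3 applies: 26 − 2 = 24.
§4 applies (level before this adjustment is 24 ≥ 19, so +2): 24 + 2 = 26.
§5 applies: 26 − 3 = 23.
§8 applies: 23 + 4 = 27.
Level 27 exceeds the maximum of 26; capped at 26.
Final offense level: 26.
Criminal history: 3 prior points → Category 1 (0-4).
Level 26 falls in the 25-26 band.
Grid: Level 25-26 × Category 1 = 30-36 months.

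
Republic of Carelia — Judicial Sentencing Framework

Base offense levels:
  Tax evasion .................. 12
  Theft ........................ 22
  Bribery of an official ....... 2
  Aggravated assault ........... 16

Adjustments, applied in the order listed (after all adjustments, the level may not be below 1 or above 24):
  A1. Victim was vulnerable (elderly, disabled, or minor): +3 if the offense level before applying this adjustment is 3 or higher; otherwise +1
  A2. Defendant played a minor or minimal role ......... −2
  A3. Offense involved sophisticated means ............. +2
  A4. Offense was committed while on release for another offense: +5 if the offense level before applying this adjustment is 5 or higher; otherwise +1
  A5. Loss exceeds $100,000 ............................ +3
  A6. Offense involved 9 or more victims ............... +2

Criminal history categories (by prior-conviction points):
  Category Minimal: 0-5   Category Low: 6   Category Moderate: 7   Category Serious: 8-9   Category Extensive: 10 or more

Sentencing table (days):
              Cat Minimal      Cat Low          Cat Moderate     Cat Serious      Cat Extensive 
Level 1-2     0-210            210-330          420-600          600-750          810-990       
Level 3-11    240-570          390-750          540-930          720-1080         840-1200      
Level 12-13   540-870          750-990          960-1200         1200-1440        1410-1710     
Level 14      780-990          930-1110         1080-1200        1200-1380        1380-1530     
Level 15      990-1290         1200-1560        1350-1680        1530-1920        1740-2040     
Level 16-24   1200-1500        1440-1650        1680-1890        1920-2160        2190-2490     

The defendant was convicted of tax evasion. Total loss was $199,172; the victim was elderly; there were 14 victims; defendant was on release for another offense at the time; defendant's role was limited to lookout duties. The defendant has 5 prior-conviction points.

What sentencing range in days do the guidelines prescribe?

1200-1500 days

Base offense level for tax evasion: 12.
A1 applies (level before this adjustment is 12 ≥ 3, so +3): 12 + 3 = 15.
A2 applies: 15 − 2 = 13.
A3 does not apply.
A4 applies (level before this adjustment is 13 ≥ 5, so +5): 13 + 5 = 18.
A5 applies: 18 + 3 = 21.
A6 applies: 21 + 2 = 23.
Final offense level: 23.
Criminal history: 5 prior points → Category Minimal (0-5).
Level 23 falls in the 16-24 band.
Grid: Level 16-24 × Category Minimal = 1200-1500 days.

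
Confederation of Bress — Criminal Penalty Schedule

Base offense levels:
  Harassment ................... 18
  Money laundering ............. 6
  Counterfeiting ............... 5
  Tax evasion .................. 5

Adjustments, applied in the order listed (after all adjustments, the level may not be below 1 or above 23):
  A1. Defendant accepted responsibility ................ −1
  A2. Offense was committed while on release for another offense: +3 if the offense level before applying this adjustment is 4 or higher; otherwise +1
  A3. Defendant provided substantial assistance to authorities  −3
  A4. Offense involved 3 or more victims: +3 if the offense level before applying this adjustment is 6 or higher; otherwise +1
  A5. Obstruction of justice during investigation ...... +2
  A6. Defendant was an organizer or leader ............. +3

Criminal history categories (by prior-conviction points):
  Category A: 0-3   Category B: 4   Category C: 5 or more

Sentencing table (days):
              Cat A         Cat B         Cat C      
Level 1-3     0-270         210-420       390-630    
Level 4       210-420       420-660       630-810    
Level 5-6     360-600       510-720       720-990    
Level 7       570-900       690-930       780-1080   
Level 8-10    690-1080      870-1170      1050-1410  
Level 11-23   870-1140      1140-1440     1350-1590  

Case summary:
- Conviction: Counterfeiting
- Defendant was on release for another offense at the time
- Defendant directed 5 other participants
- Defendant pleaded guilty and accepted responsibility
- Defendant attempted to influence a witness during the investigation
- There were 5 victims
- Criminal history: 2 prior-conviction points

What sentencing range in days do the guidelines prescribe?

870-1140 days

Base offense level for counterfeiting: 5.
A1 applies: 5 − 1 = 4.
A2 applies (level before this adjustment is 4 ≥ 4, so +3): 4 + 3 = 7.
A3 does not apply.
A4 applies (level before this adjustment is 7 ≥ 6, so +3): 7 + 3 = 10.
A5 applies: 10 + 2 = 12.
A6 applies: 12 + 3 = 15.
Final offense level: 15.
Criminal history: 2 prior points → Category A (0-3).
Level 15 falls in the 11-23 band.
Grid: Level 11-23 × Category A = 870-1140 days.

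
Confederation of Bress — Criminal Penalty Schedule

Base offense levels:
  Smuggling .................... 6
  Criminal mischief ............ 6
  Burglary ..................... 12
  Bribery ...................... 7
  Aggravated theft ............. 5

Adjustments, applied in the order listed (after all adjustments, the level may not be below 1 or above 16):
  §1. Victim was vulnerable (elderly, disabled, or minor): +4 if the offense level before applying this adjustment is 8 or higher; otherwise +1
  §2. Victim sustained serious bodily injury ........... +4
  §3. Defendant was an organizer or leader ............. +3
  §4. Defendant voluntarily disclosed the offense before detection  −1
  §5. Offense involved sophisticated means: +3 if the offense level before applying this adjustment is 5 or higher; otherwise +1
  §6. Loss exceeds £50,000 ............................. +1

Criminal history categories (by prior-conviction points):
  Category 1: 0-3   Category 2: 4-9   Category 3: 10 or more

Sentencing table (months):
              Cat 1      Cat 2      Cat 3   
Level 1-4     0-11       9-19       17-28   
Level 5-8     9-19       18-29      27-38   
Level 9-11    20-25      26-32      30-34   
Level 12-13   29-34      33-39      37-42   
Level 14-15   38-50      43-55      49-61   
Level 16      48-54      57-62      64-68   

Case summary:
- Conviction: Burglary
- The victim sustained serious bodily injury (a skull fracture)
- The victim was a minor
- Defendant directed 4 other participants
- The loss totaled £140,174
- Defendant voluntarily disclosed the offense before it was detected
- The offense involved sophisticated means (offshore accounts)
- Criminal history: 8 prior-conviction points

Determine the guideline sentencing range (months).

Base offense level for burglary: 12.
§1 applies (level before this adjustment is 12 ≥ 8, so +4): 12 + 4 = 16.
§2 applies: 16 + 4 = 20.
§3 applies: 20 + 3 = 23.
§4 applies: 23 − 1 = 22.
§5 applies (level before this adjustment is 22 ≥ 5, so +3): 22 + 3 = 25.
§6 applies: 25 + 1 = 26.
Level 26 exceeds the maximum of 16; capped at 16.
Final offense level: 16.
Criminal history: 8 prior points → Category 2 (4-9).
Level 16 falls in the 16 band.
Grid: Level 16 × Category 2 = 57-62 months.

57-62 months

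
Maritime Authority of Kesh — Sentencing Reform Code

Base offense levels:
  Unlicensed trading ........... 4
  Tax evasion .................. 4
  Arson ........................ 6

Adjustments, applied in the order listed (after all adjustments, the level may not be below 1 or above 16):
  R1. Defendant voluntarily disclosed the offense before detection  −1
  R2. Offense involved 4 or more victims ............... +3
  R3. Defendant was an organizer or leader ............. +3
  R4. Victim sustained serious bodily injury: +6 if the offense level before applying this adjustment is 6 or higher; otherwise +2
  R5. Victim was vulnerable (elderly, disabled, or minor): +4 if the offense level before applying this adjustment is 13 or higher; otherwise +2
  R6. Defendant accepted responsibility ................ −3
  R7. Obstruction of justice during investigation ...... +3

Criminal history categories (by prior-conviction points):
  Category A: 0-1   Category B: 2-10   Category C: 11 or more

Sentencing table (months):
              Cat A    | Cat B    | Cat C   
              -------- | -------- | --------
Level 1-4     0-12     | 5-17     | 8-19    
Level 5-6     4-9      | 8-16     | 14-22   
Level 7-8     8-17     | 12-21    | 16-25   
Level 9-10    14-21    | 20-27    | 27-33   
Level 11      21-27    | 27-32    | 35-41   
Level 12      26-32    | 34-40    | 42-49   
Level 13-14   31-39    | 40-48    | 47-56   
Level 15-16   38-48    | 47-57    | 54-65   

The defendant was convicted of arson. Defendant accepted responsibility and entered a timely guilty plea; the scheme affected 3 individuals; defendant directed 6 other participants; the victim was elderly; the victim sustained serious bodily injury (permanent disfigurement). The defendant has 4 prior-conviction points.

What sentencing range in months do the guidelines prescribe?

Base offense level for arson: 6.
R1 does not apply.
R2 does not apply.
R3 applies: 6 + 3 = 9.
R4 applies (level before this adjustment is 9 ≥ 6, so +6): 9 + 6 = 15.
R5 applies (level before this adjustment is 15 ≥ 13, so +4): 15 + 4 = 19.
R6 applies: 19 − 3 = 16.
Final offense level: 16.
Criminal history: 4 prior points → Category B (2-10).
Level 16 falls in the 15-16 band.
Grid: Level 15-16 × Category B = 47-57 months.

47-57 months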